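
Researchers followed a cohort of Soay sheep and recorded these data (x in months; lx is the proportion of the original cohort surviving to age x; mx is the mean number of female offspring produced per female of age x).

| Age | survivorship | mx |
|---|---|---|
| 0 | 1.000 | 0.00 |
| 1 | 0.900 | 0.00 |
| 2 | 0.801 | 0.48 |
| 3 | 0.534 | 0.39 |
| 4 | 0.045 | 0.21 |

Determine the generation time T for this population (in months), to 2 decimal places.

lx·mx: 0, 0, 0.38448, 0.20826, 0.00945 → R0 = 0.60219
x·lx·mx: 0, 0, 0.76896, 0.62478, 0.0378 → Σ = 1.43154
T = 1.43154 / 0.60219 = 2.377223… → 2.38

2.38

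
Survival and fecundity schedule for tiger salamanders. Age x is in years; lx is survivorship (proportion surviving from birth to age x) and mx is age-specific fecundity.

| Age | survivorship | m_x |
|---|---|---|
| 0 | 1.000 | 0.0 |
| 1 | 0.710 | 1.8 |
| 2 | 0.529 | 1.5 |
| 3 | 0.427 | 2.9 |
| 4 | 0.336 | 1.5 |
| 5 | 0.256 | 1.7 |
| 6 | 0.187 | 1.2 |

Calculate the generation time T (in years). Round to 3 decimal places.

2.709

lx·mx: 0, 1.278, 0.7935, 1.2383, 0.504, 0.4352, 0.2244 → R0 = 4.4734
x·lx·mx: 0, 1.278, 1.587, 3.7149, 2.016, 2.176, 1.3464 → Σ = 12.1183
T = 12.1183 / 4.4734 = 2.708969… → 2.709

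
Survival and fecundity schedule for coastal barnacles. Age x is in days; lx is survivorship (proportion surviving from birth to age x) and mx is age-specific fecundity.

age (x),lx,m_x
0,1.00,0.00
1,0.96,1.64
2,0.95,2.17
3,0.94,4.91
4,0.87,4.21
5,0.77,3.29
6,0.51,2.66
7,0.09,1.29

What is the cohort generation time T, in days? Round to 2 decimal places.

3.51

lx·mx: 0, 1.5744, 2.0615, 4.6154, 3.6627, 2.5333, 1.3566, 0.1161 → R0 = 15.92
x·lx·mx: 0, 1.5744, 4.123, 13.8462, 14.6508, 12.6665, 8.1396, 0.8127 → Σ = 55.8132
T = 55.8132 / 15.92 = 3.505854… → 3.51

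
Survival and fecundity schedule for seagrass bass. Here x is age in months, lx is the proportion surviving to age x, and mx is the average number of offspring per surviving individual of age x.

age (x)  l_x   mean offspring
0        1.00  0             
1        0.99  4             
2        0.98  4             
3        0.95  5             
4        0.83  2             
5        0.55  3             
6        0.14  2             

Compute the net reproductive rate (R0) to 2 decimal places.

16.22

lx·mx by age: 0, 3.96, 3.92, 4.75, 1.66, 1.65, 0.28
R0 = Σ lx·mx = 16.22 → 16.22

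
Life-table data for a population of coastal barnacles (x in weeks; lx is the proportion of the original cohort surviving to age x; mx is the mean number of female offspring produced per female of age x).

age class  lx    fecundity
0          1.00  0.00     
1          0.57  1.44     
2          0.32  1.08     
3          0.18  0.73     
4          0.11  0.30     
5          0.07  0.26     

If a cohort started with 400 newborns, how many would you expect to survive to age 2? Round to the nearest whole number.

Expected survivors = N0 · l_2 = 400 × 0.32 = 128 → 128

128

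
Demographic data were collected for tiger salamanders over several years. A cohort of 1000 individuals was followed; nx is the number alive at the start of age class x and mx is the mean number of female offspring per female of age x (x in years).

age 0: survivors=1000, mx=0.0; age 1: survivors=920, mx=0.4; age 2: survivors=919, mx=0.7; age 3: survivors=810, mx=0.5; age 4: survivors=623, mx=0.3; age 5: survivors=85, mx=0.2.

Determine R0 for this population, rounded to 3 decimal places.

1.620

lx = nx/n0 = nx/1000: 1, 0.92, 0.919, 0.81, 0.623, 0.085
lx·mx by age: 0, 0.368, 0.6433, 0.405, 0.1869, 0.017
R0 = Σ lx·mx = 1.6202 → 1.620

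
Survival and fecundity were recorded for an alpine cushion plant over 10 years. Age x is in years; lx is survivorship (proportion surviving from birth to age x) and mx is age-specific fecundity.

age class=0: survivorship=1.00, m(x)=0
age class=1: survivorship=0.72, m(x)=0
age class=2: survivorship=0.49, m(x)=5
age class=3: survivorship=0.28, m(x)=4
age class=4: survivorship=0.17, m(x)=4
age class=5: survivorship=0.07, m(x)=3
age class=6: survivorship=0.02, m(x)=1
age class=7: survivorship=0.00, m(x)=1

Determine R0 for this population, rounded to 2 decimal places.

lx·mx by age: 0, 0, 2.45, 1.12, 0.68, 0.21, 0.02, 0
R0 = Σ lx·mx = 4.48 → 4.48

4.48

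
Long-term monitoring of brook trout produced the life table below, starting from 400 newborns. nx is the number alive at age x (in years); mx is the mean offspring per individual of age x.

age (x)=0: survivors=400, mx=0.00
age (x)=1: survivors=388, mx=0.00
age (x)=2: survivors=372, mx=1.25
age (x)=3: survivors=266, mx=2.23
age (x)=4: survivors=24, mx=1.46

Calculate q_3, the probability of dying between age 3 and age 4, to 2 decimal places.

lx = nx/n0 = nx/400: 1, 0.97, 0.93, 0.665, 0.06
q_3 = (l_3 − l_4) / l_3 = (0.665 − 0.06) / 0.665
     = 0.605 / 0.665 = 0.909774… → 0.91

0.91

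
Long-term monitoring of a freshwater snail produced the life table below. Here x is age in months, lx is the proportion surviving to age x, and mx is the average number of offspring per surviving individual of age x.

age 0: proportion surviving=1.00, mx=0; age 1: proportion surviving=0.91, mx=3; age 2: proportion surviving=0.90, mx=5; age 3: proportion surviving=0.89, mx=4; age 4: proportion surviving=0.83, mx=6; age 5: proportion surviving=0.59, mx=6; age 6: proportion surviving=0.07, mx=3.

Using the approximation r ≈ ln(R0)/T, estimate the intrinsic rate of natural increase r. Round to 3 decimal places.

R0 = Σ lx·mx = 0 + 2.73 + 4.5 + 3.56 + 4.98 + 3.54 + 0.21 = 19.52
Σ x·lx·mx = 61.29; T = 61.29/19.52 = 3.13986…
r ≈ ln(R0)/T = ln(19.52)/3.13986… = 0.94636… → 0.946

0.946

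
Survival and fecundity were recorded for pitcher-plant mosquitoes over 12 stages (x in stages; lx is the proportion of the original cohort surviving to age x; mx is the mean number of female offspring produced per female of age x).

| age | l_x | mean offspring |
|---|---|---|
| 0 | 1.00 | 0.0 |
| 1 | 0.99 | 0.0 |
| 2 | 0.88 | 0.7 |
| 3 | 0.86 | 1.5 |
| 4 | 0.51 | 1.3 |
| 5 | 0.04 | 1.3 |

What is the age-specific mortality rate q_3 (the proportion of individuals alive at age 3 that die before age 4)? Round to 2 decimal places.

0.41

q_3 = (l_3 − l_4) / l_3 = (0.86 − 0.51) / 0.86
     = 0.35 / 0.86 = 0.406977… → 0.41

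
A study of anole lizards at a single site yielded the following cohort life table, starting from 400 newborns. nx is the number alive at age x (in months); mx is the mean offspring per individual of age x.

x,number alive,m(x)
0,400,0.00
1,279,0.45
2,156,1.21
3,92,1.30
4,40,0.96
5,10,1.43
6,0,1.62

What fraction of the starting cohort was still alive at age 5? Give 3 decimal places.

l_5 = n_5/n_0 = 10/400 = 0.025 → 0.025

0.025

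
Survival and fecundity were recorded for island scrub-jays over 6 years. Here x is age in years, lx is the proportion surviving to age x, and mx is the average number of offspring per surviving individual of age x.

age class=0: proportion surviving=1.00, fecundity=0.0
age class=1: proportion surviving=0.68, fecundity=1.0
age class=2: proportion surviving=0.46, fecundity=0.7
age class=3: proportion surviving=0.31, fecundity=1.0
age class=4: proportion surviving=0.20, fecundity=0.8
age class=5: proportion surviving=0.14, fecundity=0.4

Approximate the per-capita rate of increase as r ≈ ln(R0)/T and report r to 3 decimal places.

R0 = Σ lx·mx = 0 + 0.68 + 0.322 + 0.31 + 0.16 + 0.056 = 1.528
Σ x·lx·mx = 3.174; T = 3.174/1.528 = 2.07723…
r ≈ ln(R0)/T = ln(1.528)/2.07723… = 0.2041… → 0.204

0.204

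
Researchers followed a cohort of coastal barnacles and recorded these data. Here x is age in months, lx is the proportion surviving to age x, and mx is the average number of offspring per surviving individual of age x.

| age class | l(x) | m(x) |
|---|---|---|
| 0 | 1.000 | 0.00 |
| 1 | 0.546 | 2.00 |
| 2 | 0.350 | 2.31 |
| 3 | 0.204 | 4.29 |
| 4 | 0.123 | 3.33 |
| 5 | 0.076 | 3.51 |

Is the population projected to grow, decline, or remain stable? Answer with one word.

growing

R0 = Σ lx·mx = 0 + 1.092 + 0.8085 + 0.87516 + 0.40959 + 0.26676 = 3.45201
R0 > 1, so the population is growing.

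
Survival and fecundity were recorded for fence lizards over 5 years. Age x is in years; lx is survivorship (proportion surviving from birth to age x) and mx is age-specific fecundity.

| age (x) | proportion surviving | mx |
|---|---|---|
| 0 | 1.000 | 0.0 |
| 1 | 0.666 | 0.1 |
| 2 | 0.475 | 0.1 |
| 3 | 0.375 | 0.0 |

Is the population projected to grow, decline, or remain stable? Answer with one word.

R0 = Σ lx·mx = 0 + 0.0666 + 0.0475 + 0 = 0.1141
R0 < 1, so the population is declining.

declining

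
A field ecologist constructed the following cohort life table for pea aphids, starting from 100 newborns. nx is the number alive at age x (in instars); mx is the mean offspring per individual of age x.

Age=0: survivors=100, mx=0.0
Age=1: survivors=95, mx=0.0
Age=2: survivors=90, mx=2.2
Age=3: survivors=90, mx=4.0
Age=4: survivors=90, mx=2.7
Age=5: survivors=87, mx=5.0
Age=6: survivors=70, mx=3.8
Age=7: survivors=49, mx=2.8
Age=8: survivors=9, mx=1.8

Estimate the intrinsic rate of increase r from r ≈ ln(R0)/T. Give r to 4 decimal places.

0.6357

lx = nx/n0 = nx/100: 1, 0.95, 0.9, 0.9, 0.9, 0.87, 0.7, 0.49, 0.09
R0 = Σ lx·mx = 0 + 0 + 1.98 + 3.6 + 2.43 + 4.35 + 2.66 + 1.372 + 0.162 = 16.554
Σ x·lx·mx = 73.09; T = 73.09/16.554 = 4.41525…
r ≈ ln(R0)/T = ln(16.554)/4.41525… = 0.635667… → 0.6357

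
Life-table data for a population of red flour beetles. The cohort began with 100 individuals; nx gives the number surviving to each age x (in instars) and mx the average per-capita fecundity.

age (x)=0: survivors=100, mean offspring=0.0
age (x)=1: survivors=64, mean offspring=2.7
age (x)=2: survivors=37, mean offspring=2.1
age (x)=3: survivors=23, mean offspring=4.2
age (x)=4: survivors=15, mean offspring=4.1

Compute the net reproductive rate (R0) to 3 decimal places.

lx = nx/n0 = nx/100: 1, 0.64, 0.37, 0.23, 0.15
lx·mx by age: 0, 1.728, 0.777, 0.966, 0.615
R0 = Σ lx·mx = 4.086 → 4.086

4.086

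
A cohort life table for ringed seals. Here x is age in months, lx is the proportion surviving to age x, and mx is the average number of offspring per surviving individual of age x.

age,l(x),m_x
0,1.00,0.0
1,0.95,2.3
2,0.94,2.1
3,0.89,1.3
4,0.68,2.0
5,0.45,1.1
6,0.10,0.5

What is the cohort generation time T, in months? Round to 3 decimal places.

lx·mx: 0, 2.185, 1.974, 1.157, 1.36, 0.495, 0.05 → R0 = 7.221
x·lx·mx: 0, 2.185, 3.948, 3.471, 5.44, 2.475, 0.3 → Σ = 17.819
T = 17.819 / 7.221 = 2.467664… → 2.468

2.468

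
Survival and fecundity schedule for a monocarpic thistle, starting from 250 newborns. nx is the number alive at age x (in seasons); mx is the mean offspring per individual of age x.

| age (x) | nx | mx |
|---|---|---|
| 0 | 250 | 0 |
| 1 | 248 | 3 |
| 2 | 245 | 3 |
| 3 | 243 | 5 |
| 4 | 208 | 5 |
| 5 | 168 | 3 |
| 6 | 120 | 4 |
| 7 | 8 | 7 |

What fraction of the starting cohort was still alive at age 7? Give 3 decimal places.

0.032

l_7 = n_7/n_0 = 8/250 = 0.032 → 0.032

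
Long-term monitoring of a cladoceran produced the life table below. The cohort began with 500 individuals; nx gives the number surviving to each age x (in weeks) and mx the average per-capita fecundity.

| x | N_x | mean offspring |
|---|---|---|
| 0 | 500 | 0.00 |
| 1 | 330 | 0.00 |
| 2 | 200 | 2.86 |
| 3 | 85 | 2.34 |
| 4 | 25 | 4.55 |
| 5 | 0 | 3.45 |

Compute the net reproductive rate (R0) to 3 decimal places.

lx = nx/n0 = nx/500: 1, 0.66, 0.4, 0.17, 0.05, 0
lx·mx by age: 0, 0, 1.144, 0.3978, 0.2275, 0
R0 = Σ lx·mx = 1.7693 → 1.769

1.769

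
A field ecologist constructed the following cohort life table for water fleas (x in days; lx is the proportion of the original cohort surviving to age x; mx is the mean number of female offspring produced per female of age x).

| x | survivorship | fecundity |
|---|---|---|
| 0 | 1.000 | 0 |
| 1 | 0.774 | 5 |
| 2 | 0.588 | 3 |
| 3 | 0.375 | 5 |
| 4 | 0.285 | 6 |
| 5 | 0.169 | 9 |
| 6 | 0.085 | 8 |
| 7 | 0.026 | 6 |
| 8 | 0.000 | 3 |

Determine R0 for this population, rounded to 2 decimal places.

11.58

lx·mx by age: 0, 3.87, 1.764, 1.875, 1.71, 1.521, 0.68, 0.156, 0
R0 = Σ lx·mx = 11.576 → 11.58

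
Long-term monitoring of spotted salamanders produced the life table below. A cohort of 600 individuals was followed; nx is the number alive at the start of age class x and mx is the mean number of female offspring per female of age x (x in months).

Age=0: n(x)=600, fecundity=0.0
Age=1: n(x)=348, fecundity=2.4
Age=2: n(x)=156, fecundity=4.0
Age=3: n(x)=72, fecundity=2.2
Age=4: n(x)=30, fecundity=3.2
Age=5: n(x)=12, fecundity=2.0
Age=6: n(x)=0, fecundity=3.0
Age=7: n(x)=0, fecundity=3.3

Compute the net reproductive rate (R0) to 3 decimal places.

2.896

lx = nx/n0 = nx/600: 1, 0.58, 0.26, 0.12, 0.05, 0.02, 0, 0
lx·mx by age: 0, 1.392, 1.04, 0.264, 0.16, 0.04, 0, 0
R0 = Σ lx·mx = 2.896 → 2.896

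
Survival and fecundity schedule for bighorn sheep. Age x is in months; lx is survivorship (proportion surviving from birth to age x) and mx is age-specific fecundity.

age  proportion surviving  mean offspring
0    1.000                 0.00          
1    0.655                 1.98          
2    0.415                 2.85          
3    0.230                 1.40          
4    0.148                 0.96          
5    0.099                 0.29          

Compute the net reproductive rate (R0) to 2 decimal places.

2.97

lx·mx by age: 0, 1.2969, 1.18275, 0.322, 0.14208, 0.02871
R0 = Σ lx·mx = 2.97244 → 2.97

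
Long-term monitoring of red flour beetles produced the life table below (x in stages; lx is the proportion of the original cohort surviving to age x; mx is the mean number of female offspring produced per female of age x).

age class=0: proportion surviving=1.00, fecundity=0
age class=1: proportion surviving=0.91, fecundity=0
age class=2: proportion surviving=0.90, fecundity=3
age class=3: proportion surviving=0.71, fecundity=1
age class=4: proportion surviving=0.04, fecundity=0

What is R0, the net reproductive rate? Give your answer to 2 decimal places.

lx·mx by age: 0, 0, 2.7, 0.71, 0
R0 = Σ lx·mx = 3.41 → 3.41

3.41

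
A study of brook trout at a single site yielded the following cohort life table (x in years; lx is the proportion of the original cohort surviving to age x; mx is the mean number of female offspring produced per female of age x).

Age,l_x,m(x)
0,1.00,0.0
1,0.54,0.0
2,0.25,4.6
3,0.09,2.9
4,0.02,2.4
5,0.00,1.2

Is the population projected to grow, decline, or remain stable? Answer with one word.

R0 = Σ lx·mx = 0 + 0 + 1.15 + 0.261 + 0.048 + 0 = 1.459
R0 > 1, so the population is growing.

growing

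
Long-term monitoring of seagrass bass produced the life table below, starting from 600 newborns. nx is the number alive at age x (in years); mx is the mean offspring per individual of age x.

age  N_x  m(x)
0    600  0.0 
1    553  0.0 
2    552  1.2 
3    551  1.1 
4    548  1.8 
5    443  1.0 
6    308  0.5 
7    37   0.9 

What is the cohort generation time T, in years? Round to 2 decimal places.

lx = nx/n0 = nx/600: 1, 0.92167…, 0.92, 0.91833…, 0.91333…, 0.73833…, 0.51333…, 0.06167…
lx·mx: 0, 0, 1.104, 1.010167…, 1.644…, 0.738333…, 0.256667…, 0.0555… → R0 = 4.808667…
x·lx·mx: 0, 0, 2.208, 3.0305…, 6.576…, 3.691667…, 1.54…, 0.3885… → Σ = 17.434667…
T = 17.434667… / 4.808667… = 3.625676… → 3.63

3.63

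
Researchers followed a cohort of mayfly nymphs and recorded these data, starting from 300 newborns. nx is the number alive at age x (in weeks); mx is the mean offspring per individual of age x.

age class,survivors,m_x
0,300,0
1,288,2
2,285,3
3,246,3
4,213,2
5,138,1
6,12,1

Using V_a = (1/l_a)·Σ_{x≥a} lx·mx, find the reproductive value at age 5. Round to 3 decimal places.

lx = nx/n0 = nx/300: 1, 0.96, 0.95, 0.82, 0.71, 0.46, 0.04
lx·mx for x ≥ 5: 0.46, 0.04 → sum = 0.5
V_5 = 0.5 / l_5 = 0.5 / 0.46 = 1.086957… → 1.087

1.087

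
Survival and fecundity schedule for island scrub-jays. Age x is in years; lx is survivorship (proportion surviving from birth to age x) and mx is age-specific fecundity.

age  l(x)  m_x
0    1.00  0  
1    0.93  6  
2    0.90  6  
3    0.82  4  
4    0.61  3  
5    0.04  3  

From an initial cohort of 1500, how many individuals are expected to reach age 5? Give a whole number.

60

Expected survivors = N0 · l_5 = 1500 × 0.04 = 60 → 60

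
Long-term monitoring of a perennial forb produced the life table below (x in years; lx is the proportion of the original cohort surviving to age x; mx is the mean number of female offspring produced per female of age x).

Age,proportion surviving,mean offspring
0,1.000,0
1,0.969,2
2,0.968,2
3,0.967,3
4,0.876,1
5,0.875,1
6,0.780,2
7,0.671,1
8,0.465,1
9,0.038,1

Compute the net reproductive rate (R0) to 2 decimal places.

11.26

lx·mx by age: 0, 1.938, 1.936, 2.901, 0.876, 0.875, 1.56, 0.671, 0.465, 0.038
R0 = Σ lx·mx = 11.26 → 11.26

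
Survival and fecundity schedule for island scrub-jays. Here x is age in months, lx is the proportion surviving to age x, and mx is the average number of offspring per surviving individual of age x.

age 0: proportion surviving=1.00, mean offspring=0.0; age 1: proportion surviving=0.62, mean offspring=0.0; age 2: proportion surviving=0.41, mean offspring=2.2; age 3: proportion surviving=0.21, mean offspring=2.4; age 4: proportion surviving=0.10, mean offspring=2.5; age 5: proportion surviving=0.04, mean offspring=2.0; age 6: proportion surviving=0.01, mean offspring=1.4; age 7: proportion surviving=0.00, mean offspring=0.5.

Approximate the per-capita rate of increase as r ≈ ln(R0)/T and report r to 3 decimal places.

R0 = Σ lx·mx = 0 + 0 + 0.902 + 0.504 + 0.25 + 0.08 + 0.014 + 0 = 1.75
Σ x·lx·mx = 4.8; T = 4.8/1.75 = 2.74286…
r ≈ ln(R0)/T = ln(1.75)/2.74286… = 0.20403… → 0.204

0.204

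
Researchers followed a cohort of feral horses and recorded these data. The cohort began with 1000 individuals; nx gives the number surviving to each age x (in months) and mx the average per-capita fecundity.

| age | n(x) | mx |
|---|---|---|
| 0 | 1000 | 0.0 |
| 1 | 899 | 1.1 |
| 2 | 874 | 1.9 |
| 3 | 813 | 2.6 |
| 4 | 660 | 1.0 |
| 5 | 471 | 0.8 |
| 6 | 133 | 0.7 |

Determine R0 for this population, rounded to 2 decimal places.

5.89

lx = nx/n0 = nx/1000: 1, 0.899, 0.874, 0.813, 0.66, 0.471, 0.133
lx·mx by age: 0, 0.9889, 1.6606, 2.1138, 0.66, 0.3768, 0.0931
R0 = Σ lx·mx = 5.8932 → 5.89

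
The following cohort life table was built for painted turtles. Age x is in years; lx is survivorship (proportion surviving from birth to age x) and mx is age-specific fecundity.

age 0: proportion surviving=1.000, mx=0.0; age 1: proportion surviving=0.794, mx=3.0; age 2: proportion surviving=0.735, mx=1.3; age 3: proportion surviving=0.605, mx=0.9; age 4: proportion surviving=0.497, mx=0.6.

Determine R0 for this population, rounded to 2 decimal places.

4.18

lx·mx by age: 0, 2.382, 0.9555, 0.5445, 0.2982
R0 = Σ lx·mx = 4.1802 → 4.18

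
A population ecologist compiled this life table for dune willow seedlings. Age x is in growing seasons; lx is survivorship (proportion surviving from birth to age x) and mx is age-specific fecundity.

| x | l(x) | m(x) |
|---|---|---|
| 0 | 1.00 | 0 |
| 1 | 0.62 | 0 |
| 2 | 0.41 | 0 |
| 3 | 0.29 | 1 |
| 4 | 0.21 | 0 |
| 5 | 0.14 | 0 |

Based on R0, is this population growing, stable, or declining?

R0 = Σ lx·mx = 0 + 0 + 0 + 0.29 + 0 + 0 = 0.29
R0 < 1, so the population is declining.

declining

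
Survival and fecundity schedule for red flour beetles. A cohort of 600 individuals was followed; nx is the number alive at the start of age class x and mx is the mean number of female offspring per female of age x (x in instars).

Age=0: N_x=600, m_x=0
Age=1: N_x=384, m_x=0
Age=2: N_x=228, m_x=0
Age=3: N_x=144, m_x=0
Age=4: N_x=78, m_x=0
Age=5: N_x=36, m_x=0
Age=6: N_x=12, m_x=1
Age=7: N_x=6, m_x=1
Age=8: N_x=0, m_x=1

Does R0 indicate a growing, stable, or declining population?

lx = nx/n0 = nx/600: 1, 0.64, 0.38, 0.24, 0.13, 0.06, 0.02, 0.01, 0
R0 = Σ lx·mx = 0 + 0 + 0 + 0 + 0 + 0 + 0.02 + 0.01 + 0 = 0.03
R0 < 1, so the population is declining.

declining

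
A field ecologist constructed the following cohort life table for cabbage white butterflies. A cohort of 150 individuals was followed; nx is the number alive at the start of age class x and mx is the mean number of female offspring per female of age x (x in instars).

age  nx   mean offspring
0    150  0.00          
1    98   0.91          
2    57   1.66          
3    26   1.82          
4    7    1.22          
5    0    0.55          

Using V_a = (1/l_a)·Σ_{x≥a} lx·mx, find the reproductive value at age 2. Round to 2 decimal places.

lx = nx/n0 = nx/150: 1, 0.65333…, 0.38, 0.17333…, 0.04667…, 0
lx·mx for x ≥ 2: 0.6308, 0.315467…, 0.056933…, 0 → sum = 1.0032…
V_2 = 1.0032… / l_2 = 1.0032… / 0.38 = 2.64… → 2.64

2.64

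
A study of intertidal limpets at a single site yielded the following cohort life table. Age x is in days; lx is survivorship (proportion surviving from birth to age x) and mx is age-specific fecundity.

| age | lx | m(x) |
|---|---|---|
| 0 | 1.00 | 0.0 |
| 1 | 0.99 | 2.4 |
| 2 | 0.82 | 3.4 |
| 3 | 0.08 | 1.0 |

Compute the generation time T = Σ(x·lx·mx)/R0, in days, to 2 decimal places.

lx·mx: 0, 2.376, 2.788, 0.08 → R0 = 5.244
x·lx·mx: 0, 2.376, 5.576, 0.24 → Σ = 8.192
T = 8.192 / 5.244 = 1.562166… → 1.56

1.56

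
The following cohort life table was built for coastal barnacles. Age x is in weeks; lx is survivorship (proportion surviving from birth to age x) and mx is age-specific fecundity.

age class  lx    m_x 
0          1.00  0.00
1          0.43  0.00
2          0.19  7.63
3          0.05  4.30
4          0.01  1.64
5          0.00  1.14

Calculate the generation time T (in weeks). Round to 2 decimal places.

lx·mx: 0, 0, 1.4497, 0.215, 0.0164, 0 → R0 = 1.6811
x·lx·mx: 0, 0, 2.8994, 0.645, 0.0656, 0 → Σ = 3.61
T = 3.61 / 1.6811 = 2.147403… → 2.15

2.15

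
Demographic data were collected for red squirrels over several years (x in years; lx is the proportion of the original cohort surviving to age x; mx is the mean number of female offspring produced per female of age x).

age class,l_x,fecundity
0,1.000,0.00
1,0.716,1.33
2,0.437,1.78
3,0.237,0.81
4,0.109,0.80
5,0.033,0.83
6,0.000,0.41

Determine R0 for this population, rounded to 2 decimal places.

lx·mx by age: 0, 0.95228, 0.77786, 0.19197, 0.0872, 0.02739, 0
R0 = Σ lx·mx = 2.0367 → 2.04

2.04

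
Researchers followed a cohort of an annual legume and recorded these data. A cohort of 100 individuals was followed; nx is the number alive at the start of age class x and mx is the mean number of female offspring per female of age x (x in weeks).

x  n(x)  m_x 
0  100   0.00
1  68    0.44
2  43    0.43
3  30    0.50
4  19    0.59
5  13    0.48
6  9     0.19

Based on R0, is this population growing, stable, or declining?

lx = nx/n0 = nx/100: 1, 0.68, 0.43, 0.3, 0.19, 0.13, 0.09
R0 = Σ lx·mx = 0 + 0.2992 + 0.1849 + 0.15 + 0.1121 + 0.0624 + 0.0171 = 0.8257
R0 < 1, so the population is declining.

declining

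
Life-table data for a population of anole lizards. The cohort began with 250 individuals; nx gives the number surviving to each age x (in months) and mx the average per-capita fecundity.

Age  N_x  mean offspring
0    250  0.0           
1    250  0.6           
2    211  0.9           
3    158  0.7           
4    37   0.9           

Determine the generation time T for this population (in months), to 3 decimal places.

2.056

lx = nx/n0 = nx/250: 1, 1, 0.844, 0.632, 0.148
lx·mx: 0, 0.6, 0.7596, 0.4424, 0.1332 → R0 = 1.9352
x·lx·mx: 0, 0.6, 1.5192, 1.3272, 0.5328 → Σ = 3.9792
T = 3.9792 / 1.9352 = 2.056222… → 2.056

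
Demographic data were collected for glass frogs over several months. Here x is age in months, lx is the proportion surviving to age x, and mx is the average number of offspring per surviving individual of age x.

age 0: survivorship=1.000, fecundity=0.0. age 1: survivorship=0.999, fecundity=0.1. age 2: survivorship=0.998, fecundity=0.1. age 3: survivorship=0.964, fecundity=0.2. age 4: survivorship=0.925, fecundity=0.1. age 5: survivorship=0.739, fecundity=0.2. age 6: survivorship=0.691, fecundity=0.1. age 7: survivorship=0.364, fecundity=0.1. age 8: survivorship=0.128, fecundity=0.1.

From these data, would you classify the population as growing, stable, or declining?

R0 = Σ lx·mx = 0 + 0.0999 + 0.0998 + 0.1928 + 0.0925 + 0.1478 + 0.0691 + 0.0364 + 0.0128 = 0.7511
R0 < 1, so the population is declining.

declining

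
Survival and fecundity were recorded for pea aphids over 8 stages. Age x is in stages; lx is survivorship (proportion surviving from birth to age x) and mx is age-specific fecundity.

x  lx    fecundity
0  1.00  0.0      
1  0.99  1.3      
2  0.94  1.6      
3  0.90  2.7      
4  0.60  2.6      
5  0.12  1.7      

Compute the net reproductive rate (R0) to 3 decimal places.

6.985

lx·mx by age: 0, 1.287, 1.504, 2.43, 1.56, 0.204
R0 = Σ lx·mx = 6.985 → 6.985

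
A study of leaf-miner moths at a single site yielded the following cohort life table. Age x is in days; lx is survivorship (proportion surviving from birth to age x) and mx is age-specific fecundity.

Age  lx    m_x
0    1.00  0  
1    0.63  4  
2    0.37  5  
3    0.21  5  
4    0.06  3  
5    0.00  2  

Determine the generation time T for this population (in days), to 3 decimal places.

1.802

lx·mx: 0, 2.52, 1.85, 1.05, 0.18, 0 → R0 = 5.6
x·lx·mx: 0, 2.52, 3.7, 3.15, 0.72, 0 → Σ = 10.09
T = 10.09 / 5.6 = 1.801786… → 1.802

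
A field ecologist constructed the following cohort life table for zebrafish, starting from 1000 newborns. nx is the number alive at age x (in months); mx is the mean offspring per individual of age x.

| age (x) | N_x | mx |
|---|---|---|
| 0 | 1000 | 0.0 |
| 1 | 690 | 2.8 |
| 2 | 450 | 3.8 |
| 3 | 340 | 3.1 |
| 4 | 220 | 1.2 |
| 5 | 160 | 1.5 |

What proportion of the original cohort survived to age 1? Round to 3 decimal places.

l_1 = n_1/n_0 = 690/1000 = 0.69 → 0.690

0.690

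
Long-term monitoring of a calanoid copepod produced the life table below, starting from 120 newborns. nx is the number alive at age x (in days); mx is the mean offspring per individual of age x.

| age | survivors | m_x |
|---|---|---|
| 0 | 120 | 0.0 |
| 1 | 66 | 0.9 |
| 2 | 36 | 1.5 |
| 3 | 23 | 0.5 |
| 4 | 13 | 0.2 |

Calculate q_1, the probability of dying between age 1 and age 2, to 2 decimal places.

0.45

lx = nx/n0 = nx/120: 1, 0.55, 0.3, 0.19167…, 0.10833…
q_1 = (l_1 − l_2) / l_1 = (0.55 − 0.3) / 0.55
     = 0.25 / 0.55 = 0.454545… → 0.45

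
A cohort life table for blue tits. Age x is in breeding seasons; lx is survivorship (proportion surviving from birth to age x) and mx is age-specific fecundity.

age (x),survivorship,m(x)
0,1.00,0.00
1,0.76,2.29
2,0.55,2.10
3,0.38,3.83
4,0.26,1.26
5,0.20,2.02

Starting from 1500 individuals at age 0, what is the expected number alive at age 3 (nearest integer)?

Expected survivors = N0 · l_3 = 1500 × 0.38 = 570 → 570

570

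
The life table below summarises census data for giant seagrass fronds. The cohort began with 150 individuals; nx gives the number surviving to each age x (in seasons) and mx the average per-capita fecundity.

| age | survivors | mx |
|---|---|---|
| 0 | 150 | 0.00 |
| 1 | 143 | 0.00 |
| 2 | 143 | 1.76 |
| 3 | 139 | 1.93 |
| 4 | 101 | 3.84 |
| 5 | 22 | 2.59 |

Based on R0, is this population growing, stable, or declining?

growing

lx = nx/n0 = nx/150: 1, 0.95333…, 0.95333…, 0.92667…, 0.67333…, 0.14667…
R0 = Σ lx·mx = 0 + 0 + 1.677867… + 1.788467… + 2.5856… + 0.379867… = 6.4318…
R0 > 1, so the population is growing.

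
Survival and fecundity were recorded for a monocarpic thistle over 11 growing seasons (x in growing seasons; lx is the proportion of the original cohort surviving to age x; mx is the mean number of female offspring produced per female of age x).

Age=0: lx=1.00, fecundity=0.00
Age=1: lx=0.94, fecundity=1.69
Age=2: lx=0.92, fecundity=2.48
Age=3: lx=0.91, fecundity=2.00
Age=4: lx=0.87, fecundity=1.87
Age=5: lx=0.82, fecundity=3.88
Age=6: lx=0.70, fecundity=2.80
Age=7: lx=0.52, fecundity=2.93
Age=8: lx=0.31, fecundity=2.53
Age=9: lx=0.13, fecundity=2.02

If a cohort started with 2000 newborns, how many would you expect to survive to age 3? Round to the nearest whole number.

1820

Expected survivors = N0 · l_3 = 2000 × 0.91 = 1820 → 1820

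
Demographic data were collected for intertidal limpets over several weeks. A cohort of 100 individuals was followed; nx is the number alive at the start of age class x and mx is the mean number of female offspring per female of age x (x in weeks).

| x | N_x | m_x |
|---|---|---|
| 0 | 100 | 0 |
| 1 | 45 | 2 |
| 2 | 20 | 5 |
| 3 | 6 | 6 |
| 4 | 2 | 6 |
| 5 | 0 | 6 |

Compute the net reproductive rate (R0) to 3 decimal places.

lx = nx/n0 = nx/100: 1, 0.45, 0.2, 0.06, 0.02, 0
lx·mx by age: 0, 0.9, 1, 0.36, 0.12, 0
R0 = Σ lx·mx = 2.38 → 2.380

2.380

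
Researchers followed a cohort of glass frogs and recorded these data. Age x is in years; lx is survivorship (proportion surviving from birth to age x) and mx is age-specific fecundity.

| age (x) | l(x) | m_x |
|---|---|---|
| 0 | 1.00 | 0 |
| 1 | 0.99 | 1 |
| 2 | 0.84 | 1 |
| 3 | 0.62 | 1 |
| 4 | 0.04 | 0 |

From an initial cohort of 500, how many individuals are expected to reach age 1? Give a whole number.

495

Expected survivors = N0 · l_1 = 500 × 0.99 = 495 → 495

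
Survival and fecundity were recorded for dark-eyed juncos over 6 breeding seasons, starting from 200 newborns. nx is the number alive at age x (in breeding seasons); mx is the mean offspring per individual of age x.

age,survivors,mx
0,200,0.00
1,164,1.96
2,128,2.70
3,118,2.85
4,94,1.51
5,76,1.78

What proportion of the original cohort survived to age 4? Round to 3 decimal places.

l_4 = n_4/n_0 = 94/200 = 0.47 → 0.470

0.470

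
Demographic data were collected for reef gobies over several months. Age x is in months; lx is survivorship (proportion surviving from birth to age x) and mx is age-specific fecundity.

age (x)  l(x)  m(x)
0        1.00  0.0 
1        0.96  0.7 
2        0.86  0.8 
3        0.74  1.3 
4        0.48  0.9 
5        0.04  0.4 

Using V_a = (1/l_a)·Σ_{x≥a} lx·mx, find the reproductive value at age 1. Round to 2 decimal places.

lx·mx for x ≥ 1: 0.672, 0.688, 0.962, 0.432, 0.016 → sum = 2.77
V_1 = 2.77 / l_1 = 2.77 / 0.96 = 2.885417… → 2.89

2.89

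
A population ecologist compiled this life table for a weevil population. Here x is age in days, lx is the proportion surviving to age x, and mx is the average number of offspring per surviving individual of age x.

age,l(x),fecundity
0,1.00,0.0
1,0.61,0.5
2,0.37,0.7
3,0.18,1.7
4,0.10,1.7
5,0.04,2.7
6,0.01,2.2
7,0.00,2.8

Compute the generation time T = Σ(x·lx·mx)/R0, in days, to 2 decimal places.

2.64

lx·mx: 0, 0.305, 0.259, 0.306, 0.17, 0.108, 0.022, 0 → R0 = 1.17
x·lx·mx: 0, 0.305, 0.518, 0.918, 0.68, 0.54, 0.132, 0 → Σ = 3.093
T = 3.093 / 1.17 = 2.64359… → 2.64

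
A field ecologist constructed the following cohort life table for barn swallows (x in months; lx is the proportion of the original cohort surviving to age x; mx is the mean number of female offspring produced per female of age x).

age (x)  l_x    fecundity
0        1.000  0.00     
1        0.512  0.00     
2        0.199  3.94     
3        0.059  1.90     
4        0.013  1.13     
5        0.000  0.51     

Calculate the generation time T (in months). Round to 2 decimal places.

2.16

lx·mx: 0, 0, 0.78406, 0.1121, 0.01469, 0 → R0 = 0.91085
x·lx·mx: 0, 0, 1.56812, 0.3363, 0.05876, 0 → Σ = 1.96318
T = 1.96318 / 0.91085 = 2.155327… → 2.16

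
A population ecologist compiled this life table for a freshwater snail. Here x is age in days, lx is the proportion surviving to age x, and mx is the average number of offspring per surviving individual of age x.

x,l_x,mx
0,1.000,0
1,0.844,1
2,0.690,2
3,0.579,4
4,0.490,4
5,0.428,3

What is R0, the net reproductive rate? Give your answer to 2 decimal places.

lx·mx by age: 0, 0.844, 1.38, 2.316, 1.96, 1.284
R0 = Σ lx·mx = 7.784 → 7.78

7.78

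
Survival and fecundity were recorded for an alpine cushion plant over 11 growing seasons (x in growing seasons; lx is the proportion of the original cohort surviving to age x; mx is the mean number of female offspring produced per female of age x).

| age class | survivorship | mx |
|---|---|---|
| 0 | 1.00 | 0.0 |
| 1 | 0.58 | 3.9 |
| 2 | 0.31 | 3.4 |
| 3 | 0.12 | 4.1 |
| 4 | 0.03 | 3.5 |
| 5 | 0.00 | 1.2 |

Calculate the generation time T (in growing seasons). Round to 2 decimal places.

1.60

lx·mx: 0, 2.262, 1.054, 0.492, 0.105, 0 → R0 = 3.913
x·lx·mx: 0, 2.262, 2.108, 1.476, 0.42, 0 → Σ = 6.266
T = 6.266 / 3.913 = 1.601329… → 1.60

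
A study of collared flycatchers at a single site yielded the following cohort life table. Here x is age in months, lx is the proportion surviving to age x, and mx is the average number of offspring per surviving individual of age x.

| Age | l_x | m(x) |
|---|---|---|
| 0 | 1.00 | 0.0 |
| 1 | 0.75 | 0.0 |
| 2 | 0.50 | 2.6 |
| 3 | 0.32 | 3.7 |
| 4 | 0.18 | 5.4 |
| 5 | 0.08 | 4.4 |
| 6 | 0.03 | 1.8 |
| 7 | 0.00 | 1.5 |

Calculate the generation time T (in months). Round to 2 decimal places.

3.14

lx·mx: 0, 0, 1.3, 1.184, 0.972, 0.352, 0.054, 0 → R0 = 3.862
x·lx·mx: 0, 0, 2.6, 3.552, 3.888, 1.76, 0.324, 0 → Σ = 12.124
T = 12.124 / 3.862 = 3.139306… → 3.14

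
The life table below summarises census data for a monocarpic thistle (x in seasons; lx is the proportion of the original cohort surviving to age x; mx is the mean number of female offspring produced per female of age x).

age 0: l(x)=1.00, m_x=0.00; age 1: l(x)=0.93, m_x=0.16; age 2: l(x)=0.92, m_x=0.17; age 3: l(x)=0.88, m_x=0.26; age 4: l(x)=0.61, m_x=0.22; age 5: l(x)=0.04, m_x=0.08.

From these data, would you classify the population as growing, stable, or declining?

R0 = Σ lx·mx = 0 + 0.1488 + 0.1564 + 0.2288 + 0.1342 + 0.0032 = 0.6714
R0 < 1, so the population is declining.

declining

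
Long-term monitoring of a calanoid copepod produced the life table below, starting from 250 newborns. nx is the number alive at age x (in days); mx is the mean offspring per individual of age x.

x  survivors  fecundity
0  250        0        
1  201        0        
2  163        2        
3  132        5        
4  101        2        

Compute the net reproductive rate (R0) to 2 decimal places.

lx = nx/n0 = nx/250: 1, 0.804, 0.652, 0.528, 0.404
lx·mx by age: 0, 0, 1.304, 2.64, 0.808
R0 = Σ lx·mx = 4.752 → 4.75

4.75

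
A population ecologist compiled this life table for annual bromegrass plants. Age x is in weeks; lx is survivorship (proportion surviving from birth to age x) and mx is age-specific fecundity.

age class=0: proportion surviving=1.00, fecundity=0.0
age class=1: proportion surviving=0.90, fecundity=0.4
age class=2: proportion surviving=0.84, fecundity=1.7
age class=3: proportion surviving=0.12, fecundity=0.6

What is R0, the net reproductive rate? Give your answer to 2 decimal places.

1.86

lx·mx by age: 0, 0.36, 1.428, 0.072
R0 = Σ lx·mx = 1.86 → 1.86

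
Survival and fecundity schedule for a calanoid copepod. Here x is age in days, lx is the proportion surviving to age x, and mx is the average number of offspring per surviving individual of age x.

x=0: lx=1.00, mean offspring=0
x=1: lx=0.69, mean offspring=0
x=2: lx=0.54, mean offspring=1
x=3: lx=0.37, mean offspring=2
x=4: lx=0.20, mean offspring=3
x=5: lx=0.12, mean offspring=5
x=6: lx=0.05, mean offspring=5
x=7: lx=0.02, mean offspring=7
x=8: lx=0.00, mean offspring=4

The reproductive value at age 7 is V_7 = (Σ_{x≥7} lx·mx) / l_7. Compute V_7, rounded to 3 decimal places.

7.000

lx·mx for x ≥ 7: 0.14, 0 → sum = 0.14
V_7 = 0.14 / l_7 = 0.14 / 0.02 = 7 → 7.000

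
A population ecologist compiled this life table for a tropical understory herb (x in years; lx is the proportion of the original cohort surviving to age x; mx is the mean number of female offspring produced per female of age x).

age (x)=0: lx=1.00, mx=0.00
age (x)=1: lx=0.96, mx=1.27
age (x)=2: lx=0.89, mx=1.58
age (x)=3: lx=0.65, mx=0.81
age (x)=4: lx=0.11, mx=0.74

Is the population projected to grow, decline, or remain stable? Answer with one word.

R0 = Σ lx·mx = 0 + 1.2192 + 1.4062 + 0.5265 + 0.0814 = 3.2333
R0 > 1, so the population is growing.

growing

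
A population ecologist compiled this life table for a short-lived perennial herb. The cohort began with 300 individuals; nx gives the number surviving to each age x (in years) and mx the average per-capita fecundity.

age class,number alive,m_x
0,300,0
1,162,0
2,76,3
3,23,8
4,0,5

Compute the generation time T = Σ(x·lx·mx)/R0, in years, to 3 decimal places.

2.447

lx = nx/n0 = nx/300: 1, 0.54, 0.25333…, 0.07667…, 0
lx·mx: 0, 0, 0.76…, 0.613333…, 0 → R0 = 1.373333…
x·lx·mx: 0, 0, 1.52…, 1.84…, 0 → Σ = 3.36…
T = 3.36… / 1.373333… = 2.446602… → 2.447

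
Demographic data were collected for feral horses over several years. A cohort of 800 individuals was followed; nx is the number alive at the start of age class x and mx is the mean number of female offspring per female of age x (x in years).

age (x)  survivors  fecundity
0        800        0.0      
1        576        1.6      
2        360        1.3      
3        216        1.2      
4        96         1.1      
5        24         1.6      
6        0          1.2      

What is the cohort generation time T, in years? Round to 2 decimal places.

lx = nx/n0 = nx/800: 1, 0.72, 0.45, 0.27, 0.12, 0.03, 0
lx·mx: 0, 1.152, 0.585, 0.324, 0.132, 0.048, 0 → R0 = 2.241
x·lx·mx: 0, 1.152, 1.17, 0.972, 0.528, 0.24, 0 → Σ = 4.062
T = 4.062 / 2.241 = 1.812584… → 1.81

1.81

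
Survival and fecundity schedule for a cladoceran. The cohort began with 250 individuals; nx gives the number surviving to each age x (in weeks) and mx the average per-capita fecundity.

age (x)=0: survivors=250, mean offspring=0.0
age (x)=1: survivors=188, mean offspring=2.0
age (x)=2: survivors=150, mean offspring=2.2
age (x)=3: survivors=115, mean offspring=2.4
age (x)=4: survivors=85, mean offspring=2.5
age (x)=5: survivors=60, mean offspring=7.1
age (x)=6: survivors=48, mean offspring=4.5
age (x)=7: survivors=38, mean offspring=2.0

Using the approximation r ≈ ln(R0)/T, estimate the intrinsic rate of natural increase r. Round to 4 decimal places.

lx = nx/n0 = nx/250: 1, 0.752, 0.6, 0.46, 0.34, 0.24, 0.192, 0.152
R0 = Σ lx·mx = 0 + 1.504 + 1.32 + 1.104 + 0.85 + 1.704 + 0.864 + 0.304 = 7.65
Σ x·lx·mx = 26.688; T = 26.688/7.65 = 3.48863…
r ≈ ln(R0)/T = ln(7.65)/3.48863… = 0.58324… → 0.5832

0.5832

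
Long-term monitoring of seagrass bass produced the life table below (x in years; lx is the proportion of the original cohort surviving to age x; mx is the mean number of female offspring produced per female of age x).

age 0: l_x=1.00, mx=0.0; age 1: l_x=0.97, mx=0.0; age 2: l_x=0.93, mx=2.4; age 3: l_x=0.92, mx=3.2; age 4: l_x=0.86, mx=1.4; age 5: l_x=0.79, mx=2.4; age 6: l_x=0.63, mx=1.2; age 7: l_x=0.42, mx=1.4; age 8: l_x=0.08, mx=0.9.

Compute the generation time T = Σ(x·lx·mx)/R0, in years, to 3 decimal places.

lx·mx: 0, 0, 2.232, 2.944, 1.204, 1.896, 0.756, 0.588, 0.072 → R0 = 9.692
x·lx·mx: 0, 0, 4.464, 8.832, 4.816, 9.48, 4.536, 4.116, 0.576 → Σ = 36.82
T = 36.82 / 9.692 = 3.799009… → 3.799

3.799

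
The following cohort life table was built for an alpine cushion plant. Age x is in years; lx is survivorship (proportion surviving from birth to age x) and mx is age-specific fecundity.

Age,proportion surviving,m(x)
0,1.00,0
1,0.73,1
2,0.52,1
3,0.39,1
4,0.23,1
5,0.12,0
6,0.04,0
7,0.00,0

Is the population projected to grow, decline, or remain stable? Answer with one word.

growing

R0 = Σ lx·mx = 0 + 0.73 + 0.52 + 0.39 + 0.23 + 0 + 0 + 0 = 1.87
R0 > 1, so the population is growing.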